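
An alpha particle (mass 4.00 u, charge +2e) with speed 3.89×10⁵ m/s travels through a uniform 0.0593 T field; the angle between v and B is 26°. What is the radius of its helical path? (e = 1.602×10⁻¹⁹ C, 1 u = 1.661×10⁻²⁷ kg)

r ≈ 0.0596 m

v⊥ = v sinθ = 3.89×10⁵·sin26° ≈ 1.705×10⁵ m/s.
r = m v⊥/(|q|B) = (6.644×10⁻²⁷)(1.705×10⁵)/((3.204×10⁻¹⁹)(0.0593)) ≈ 0.0596 m.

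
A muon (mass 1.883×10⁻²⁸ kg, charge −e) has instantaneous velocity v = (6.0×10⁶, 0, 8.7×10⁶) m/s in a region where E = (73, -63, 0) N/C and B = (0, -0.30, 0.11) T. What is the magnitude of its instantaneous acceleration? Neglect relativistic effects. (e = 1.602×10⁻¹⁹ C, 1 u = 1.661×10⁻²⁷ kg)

v×B = (2.61×10⁶, -6.60×10⁵, -1.80×10⁶) N/C.
E + v×B = (2.61×10⁶, -6.60×10⁵, -1.80×10⁶) N/C.
F = q(E + v×B) = (−1.602×10⁻¹⁹ C)·(2.61×10⁶, -6.60×10⁵, -1.80×10⁶) = (-4.18×10⁻¹³, 1.06×10⁻¹³, 2.88×10⁻¹³) N.
|a| = |F|/m = 5.188×10⁻¹³/1.883×10⁻²⁸ ≈ 2.76×10¹⁵ m/s².

|a| ≈ 2.76×10¹⁵ m/s²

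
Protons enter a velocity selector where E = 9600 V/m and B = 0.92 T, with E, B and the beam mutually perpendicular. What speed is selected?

v = 1.0×10⁴ m/s

Straight-line motion ⇒ electric and magnetic forces cancel, so E = vB.
v = E/B = 9600/0.92 = 1.0×10⁴ m/s.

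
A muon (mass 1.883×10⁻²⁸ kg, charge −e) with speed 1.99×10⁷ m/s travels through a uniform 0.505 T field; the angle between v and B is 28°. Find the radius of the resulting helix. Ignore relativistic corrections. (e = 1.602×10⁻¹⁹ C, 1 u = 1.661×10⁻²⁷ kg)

r ≈ 0.0217 m

v⊥ = v sinθ = 1.99×10⁷·sin28° ≈ 9.342×10⁶ m/s.
r = m v⊥/(|q|B) = (1.883×10⁻²⁸)(9.342×10⁶)/((1.602×10⁻¹⁹)(0.505)) ≈ 0.0217 m.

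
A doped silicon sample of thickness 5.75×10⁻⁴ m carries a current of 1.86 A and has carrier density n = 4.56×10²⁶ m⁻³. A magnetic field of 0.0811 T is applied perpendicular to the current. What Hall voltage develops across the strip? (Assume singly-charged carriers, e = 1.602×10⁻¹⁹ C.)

V_H = IB/(n e t).
V_H = (1.86)(0.0811)/((4.56×10²⁶)(1.602×10⁻¹⁹)(5.75×10⁻⁴)) ≈ 3.59×10⁻⁶ V.

V_H ≈ 3.59×10⁻⁶ V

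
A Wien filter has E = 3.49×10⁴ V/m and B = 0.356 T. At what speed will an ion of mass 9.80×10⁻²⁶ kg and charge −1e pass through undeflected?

Straight-line motion ⇒ electric and magnetic forces cancel, so E = vB.
v = E/B = 3.49×10⁴/0.356 = 9.80×10⁴ m/s.
The result is independent of the particle's charge and mass.

v = 9.80×10⁴ m/s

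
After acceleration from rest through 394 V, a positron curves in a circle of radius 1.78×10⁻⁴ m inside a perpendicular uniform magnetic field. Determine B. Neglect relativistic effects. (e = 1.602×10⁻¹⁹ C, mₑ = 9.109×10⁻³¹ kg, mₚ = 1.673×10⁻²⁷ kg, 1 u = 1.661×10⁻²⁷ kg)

v = √(2|q|V/m) = √(2·1.602×10⁻¹⁹·394/9.109×10⁻³¹) ≈ 1.177×10⁷ m/s.
B = mv/(|q|r) = (9.109×10⁻³¹)(1.177×10⁷)/((1.602×10⁻¹⁹)(1.78×10⁻⁴)) ≈ 0.376 T.

B ≈ 0.376 T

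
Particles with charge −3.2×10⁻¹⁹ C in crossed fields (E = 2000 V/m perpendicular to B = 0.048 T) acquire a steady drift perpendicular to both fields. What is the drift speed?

v_d ≈ 4.2×10⁴ m/s

The E×B drift speed is v_d = E/B.
v_d = 2000/0.048 = 4.2×10⁴ m/s.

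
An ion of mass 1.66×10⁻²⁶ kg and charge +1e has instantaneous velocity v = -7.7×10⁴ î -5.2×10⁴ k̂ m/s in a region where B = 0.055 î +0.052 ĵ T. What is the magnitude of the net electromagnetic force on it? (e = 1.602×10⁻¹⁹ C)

|F| ≈ 8.99×10⁻¹⁶ N

v×B = (2700, -2860, -4000) N/C.
F = q v×B = (1.602×10⁻¹⁹ C)·(2700, -2860, -4000) = (4.33×10⁻¹⁶, -4.58×10⁻¹⁶, -6.41×10⁻¹⁶) N.
|F| = 8.99×10⁻¹⁶ N.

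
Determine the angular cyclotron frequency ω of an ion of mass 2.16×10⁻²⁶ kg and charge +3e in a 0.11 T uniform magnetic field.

ω = |q|B/m.
ω = (4.806×10⁻¹⁹)(0.11)/2.16×10⁻²⁶ ≈ 2.4×10⁶ rad/s.

ω ≈ 2.4×10⁶ rad/s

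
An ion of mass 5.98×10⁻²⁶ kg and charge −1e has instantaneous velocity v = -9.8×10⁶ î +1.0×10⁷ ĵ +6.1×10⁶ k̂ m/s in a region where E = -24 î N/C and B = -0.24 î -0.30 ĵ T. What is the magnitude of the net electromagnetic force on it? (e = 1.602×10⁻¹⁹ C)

|F| ≈ 9.34×10⁻¹³ N

v×B = (1.83×10⁶, -1.46×10⁶, 5.34×10⁶) N/C.
E + v×B = (1.83×10⁶, -1.46×10⁶, 5.34×10⁶) N/C.
F = q(E + v×B) = (−1.602×10⁻¹⁹ C)·(1.83×10⁶, -1.46×10⁶, 5.34×10⁶) = (-2.93×10⁻¹³, 2.35×10⁻¹³, -8.55×10⁻¹³) N.
|F| = 9.34×10⁻¹³ N.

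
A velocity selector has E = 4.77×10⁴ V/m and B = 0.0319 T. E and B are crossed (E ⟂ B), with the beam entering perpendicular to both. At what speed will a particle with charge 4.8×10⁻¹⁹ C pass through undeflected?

v = 1.50×10⁶ m/s

Straight-line motion ⇒ electric and magnetic forces cancel, so E = vB.
v = E/B = 4.77×10⁴/0.0319 = 1.50×10⁶ m/s.
The result is independent of the particle's charge and mass.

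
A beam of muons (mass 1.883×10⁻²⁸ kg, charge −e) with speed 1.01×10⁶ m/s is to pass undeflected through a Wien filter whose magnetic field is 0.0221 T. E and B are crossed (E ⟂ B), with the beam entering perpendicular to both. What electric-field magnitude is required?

E = 2.23×10⁴ V/m

For straight-line motion qE = qvB, so E = vB.
E = 1.01×10⁶ × 0.0221 = 2.23×10⁴ V/m.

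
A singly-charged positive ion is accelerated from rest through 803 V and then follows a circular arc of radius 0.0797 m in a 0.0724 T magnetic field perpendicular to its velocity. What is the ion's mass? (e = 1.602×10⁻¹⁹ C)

Combine |q|V = ½mv² and r = mv/(|q|B): eliminate v to get m = qB²r²/(2V).
m = (1.602×10⁻¹⁹)(0.0724)²(0.0797)²/(2·803) ≈ 3.32×10⁻²⁷ kg.

m ≈ 3.32×10⁻²⁷ kg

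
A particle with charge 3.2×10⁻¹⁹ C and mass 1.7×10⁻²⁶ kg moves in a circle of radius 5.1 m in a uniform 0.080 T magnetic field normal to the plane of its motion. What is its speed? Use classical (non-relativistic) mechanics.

From |q|vB = mv²/r, v = |q|Br/m.
v = (3.2×10⁻¹⁹)(0.080)(5.1)/1.7×10⁻²⁶ ≈ 7.7×10⁶ m/s.

v ≈ 7.7×10⁶ m/s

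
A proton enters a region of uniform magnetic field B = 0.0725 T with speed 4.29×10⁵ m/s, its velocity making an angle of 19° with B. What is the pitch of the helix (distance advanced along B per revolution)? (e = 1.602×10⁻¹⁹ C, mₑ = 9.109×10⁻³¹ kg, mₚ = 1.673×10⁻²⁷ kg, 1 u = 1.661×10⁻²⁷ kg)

v∥ = v cosθ = 4.29×10⁵·cos19° ≈ 4.056×10⁵ m/s.
T = 2πm/(|q|B) = 2π(1.673×10⁻²⁷)/((1.602×10⁻¹⁹)(0.0725)) ≈ 9.051×10⁻⁷ s.
pitch = v∥ T = (4.056×10⁵)(9.051×10⁻⁷) ≈ 0.367 m.

p ≈ 0.367 m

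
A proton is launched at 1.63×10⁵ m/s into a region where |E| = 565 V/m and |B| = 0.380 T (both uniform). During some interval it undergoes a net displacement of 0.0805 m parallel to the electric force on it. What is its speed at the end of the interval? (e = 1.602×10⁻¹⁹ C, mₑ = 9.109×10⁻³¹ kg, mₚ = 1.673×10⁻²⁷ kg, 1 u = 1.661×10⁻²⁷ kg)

B does no work; ΔKE = |q|E d.
½mv_f² = ½mv₀² + |q|Ed = ½(1.673×10⁻²⁷)(1.63×10⁵)² + (1.602×10⁻¹⁹)(565)(0.0805) ≈ 2.222×10⁻¹⁷ J + 7.286×10⁻¹⁸ J ≈ 2.951×10⁻¹⁷ J.
v_f = √(2·2.951×10⁻¹⁷/1.673×10⁻²⁷) ≈ 1.88×10⁵ m/s.

v_f ≈ 1.88×10⁵ m/s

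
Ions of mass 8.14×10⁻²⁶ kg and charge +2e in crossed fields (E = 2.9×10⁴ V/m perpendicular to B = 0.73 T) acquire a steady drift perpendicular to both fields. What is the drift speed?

The E×B drift speed is v_d = E/B.
v_d = 2.9×10⁴/0.73 = 4.0×10⁴ m/s.

v_d ≈ 4.0×10⁴ m/s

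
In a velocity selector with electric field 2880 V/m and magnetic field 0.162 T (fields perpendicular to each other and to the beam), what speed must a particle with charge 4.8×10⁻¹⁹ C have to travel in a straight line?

v = 1.78×10⁴ m/s

For undeflected motion the electric and magnetic forces balance: qE = qvB.
v = E/B = 2880/0.162 = 1.78×10⁴ m/s.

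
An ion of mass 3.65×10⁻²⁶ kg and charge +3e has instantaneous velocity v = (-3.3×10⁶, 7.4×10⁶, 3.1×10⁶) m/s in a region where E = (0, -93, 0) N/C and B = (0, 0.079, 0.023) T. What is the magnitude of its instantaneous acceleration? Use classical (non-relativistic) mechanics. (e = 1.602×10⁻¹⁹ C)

|a| ≈ 3.71×10¹² m/s²

v×B = (-7.47×10⁴, 7.59×10⁴, -2.61×10⁵) N/C.
E + v×B = (-7.47×10⁴, 7.58×10⁴, -2.61×10⁵) N/C.
F = q(E + v×B) = (4.806×10⁻¹⁹ C)·(-7.47×10⁴, 7.58×10⁴, -2.61×10⁵) = (-3.59×10⁻¹⁴, 3.64×10⁻¹⁴, -1.25×10⁻¹³) N.
|a| = |F|/m = 1.353×10⁻¹³/3.65×10⁻²⁶ ≈ 3.71×10¹² m/s².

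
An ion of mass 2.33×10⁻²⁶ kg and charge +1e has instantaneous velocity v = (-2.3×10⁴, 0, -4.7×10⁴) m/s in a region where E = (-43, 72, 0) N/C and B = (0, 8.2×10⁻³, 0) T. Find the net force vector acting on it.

F ≈ (5.49×10⁻¹⁷, 1.15×10⁻¹⁷, -3.02×10⁻¹⁷) N

v×B = (385, 0, -189) N/C.
E + v×B = (342, 72.0, -189) N/C.
F = q(E + v×B) = (1.602×10⁻¹⁹ C)·(342, 72.0, -189) = (5.49×10⁻¹⁷, 1.15×10⁻¹⁷, -3.02×10⁻¹⁷) N.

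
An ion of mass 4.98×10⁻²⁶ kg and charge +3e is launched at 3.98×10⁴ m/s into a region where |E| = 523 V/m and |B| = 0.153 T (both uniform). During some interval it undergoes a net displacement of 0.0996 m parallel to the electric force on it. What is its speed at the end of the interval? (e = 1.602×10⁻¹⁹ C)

B does no work; ΔKE = |q|E d.
½mv_f² = ½mv₀² + |q|Ed = ½(4.98×10⁻²⁶)(3.98×10⁴)² + (4.806×10⁻¹⁹)(523)(0.0996) ≈ 3.944×10⁻¹⁷ J + 2.503×10⁻¹⁷ J ≈ 6.448×10⁻¹⁷ J.
v_f = √(2·6.448×10⁻¹⁷/4.98×10⁻²⁶) ≈ 5.09×10⁴ m/s.

v_f ≈ 5.09×10⁴ m/s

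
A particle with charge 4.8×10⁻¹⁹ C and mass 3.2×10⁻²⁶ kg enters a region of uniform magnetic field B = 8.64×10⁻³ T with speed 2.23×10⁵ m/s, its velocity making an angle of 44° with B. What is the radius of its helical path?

r ≈ 1.20 m

v⊥ = v sinθ = 2.23×10⁵·sin44° ≈ 1.549×10⁵ m/s.
r = m v⊥/(|q|B) = (3.2×10⁻²⁶)(1.549×10⁵)/((4.8×10⁻¹⁹)(8.64×10⁻³)) ≈ 1.20 m.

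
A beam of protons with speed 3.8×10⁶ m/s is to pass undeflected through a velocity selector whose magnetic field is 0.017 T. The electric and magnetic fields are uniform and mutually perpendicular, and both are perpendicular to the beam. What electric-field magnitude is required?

E = 6.5×10⁴ V/m

For straight-line motion qE = qvB, so E = vB.
E = 3.8×10⁶ × 0.017 = 6.5×10⁴ V/m.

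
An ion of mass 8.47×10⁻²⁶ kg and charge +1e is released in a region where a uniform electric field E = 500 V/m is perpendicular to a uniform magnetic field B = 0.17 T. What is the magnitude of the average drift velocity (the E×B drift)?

v_d ≈ 2900 m/s

The E×B drift speed is v_d = E/B.
v_d = 500/0.17 = 2900 m/s.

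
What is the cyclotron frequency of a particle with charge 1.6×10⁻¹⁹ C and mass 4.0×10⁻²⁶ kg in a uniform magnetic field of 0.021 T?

f = |q|B/(2πm).
f = (1.6×10⁻¹⁹)(0.021)/(2π·4.0×10⁻²⁶) ≈ 1.3×10⁴ Hz.

f ≈ 1.3×10⁴ Hz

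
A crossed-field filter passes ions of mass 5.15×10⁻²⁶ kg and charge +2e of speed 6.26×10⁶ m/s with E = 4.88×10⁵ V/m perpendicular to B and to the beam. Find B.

B = 0.0780 T

Balance of forces in the selector: qE = qvB ⇒ B = E/v.
B = 4.88×10⁵/6.26×10⁶ = 0.0780 T.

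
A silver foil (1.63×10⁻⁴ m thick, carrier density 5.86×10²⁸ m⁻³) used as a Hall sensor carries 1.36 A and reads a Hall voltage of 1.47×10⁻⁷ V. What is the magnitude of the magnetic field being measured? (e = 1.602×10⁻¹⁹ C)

B ≈ 0.165 T

From V_H = IB/(n e t), B = V_H n e t / I.
B = (1.47×10⁻⁷)(5.86×10²⁸)(1.602×10⁻¹⁹)(1.63×10⁻⁴)/1.36 ≈ 0.165 T.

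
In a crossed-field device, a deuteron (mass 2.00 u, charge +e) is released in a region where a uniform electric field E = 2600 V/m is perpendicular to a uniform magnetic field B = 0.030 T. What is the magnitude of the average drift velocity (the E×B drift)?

v_d ≈ 8.7×10⁴ m/s

The E×B drift speed is v_d = E/B.
v_d = 2600/0.030 = 8.7×10⁴ m/s.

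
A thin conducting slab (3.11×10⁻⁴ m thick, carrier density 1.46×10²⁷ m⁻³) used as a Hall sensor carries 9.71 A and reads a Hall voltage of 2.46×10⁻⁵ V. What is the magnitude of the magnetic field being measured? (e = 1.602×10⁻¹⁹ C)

B ≈ 0.184 T

From V_H = IB/(n e t), B = V_H n e t / I.
B = (2.46×10⁻⁵)(1.46×10²⁷)(1.602×10⁻¹⁹)(3.11×10⁻⁴)/9.71 ≈ 0.184 T.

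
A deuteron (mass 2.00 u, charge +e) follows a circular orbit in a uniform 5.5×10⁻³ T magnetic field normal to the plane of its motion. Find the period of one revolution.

The cyclotron period depends only on m, q, B: T = 2πm/(|q|B).
T = 2π(3.322×10⁻²⁷)/((1.602×10⁻¹⁹)(5.5×10⁻³)) ≈ 2.4×10⁻⁵ s.

T ≈ 2.4×10⁻⁵ s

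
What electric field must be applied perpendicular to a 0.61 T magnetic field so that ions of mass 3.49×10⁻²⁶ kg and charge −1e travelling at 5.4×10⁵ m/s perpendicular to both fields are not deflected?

E = 3.3×10⁵ V/m

For straight-line motion qE = qvB, so E = vB.
E = 5.4×10⁵ × 0.61 = 3.3×10⁵ V/m.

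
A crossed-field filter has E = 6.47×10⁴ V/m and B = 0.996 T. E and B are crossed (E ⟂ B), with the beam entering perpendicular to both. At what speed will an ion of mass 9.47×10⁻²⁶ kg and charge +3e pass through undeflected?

v = 6.50×10⁴ m/s

Straight-line motion ⇒ electric and magnetic forces cancel, so E = vB.
v = E/B = 6.47×10⁴/0.996 = 6.50×10⁴ m/s.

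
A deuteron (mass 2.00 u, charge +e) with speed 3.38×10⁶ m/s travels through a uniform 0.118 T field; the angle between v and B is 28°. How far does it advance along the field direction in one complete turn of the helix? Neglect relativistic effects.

v∥ = v cosθ = 3.38×10⁶·cos28° ≈ 2.984×10⁶ m/s.
T = 2πm/(|q|B) = 2π(3.322×10⁻²⁷)/((1.602×10⁻¹⁹)(0.118)) ≈ 1.104×10⁻⁶ s.
pitch = v∥ T = (2.984×10⁶)(1.104×10⁻⁶) ≈ 3.30 m.

p ≈ 3.30 m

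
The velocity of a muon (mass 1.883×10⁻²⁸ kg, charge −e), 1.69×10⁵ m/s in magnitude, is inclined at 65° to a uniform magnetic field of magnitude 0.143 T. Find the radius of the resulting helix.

v⊥ = v sinθ = 1.69×10⁵·sin65° ≈ 1.532×10⁵ m/s.
r = m v⊥/(|q|B) = (1.883×10⁻²⁸)(1.532×10⁵)/((1.602×10⁻¹⁹)(0.143)) ≈ 1.26×10⁻³ m.

r ≈ 1.26×10⁻³ m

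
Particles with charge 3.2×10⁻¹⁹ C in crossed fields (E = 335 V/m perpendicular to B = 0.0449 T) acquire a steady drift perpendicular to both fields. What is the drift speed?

v_d ≈ 7460 m/s

In crossed fields the guiding centre drifts at v_d = |E×B|/B² = E/B, independent of charge and mass.
v_d = 335/0.0449 = 7460 m/s.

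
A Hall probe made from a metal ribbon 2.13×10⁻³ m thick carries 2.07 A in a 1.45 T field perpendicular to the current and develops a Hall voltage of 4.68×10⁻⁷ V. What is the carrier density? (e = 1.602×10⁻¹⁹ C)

From V_H = IB/(n e t), n = IB/(V_H e t).
n = (2.07)(1.45)/((4.68×10⁻⁷)(1.602×10⁻¹⁹)(2.13×10⁻³)) ≈ 1.88×10²⁸ m⁻³.

n ≈ 1.88×10²⁸ m⁻³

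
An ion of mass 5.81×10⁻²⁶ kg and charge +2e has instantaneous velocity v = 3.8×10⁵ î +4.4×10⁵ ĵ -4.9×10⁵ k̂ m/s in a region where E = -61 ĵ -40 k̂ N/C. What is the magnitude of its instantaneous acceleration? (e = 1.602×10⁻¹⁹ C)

Only an electric field acts, so F = qE = (3.204×10⁻¹⁹ C)·(0, -61.0, -40.0) = (0, -1.95×10⁻¹⁷, -1.28×10⁻¹⁷) N.
|a| = |F|/m = 2.337×10⁻¹⁷/5.81×10⁻²⁶ ≈ 4.02×10⁸ m/s².

|a| ≈ 4.02×10⁸ m/s²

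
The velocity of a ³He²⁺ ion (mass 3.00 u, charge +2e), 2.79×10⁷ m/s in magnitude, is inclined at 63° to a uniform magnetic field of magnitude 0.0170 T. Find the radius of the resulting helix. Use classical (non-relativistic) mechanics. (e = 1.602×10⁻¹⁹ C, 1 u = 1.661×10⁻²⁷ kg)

r ≈ 22.7 m

v⊥ = v sinθ = 2.79×10⁷·sin63° ≈ 2.486×10⁷ m/s.
r = m v⊥/(|q|B) = (4.983×10⁻²⁷)(2.486×10⁷)/((3.204×10⁻¹⁹)(0.0170)) ≈ 22.7 m.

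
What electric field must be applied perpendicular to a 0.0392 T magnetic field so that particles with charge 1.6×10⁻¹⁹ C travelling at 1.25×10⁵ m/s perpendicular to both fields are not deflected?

For straight-line motion qE = qvB, so E = vB.
E = 1.25×10⁵ × 0.0392 = 4900 V/m.

E = 4900 V/m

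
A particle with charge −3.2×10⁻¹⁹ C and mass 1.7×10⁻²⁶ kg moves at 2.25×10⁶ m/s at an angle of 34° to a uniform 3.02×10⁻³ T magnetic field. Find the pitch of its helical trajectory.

v∥ = v cosθ = 2.25×10⁶·cos34° ≈ 1.865×10⁶ m/s.
T = 2πm/(|q|B) = 2π(1.7×10⁻²⁶)/((3.2×10⁻¹⁹)(3.02×10⁻³)) ≈ 1.105×10⁻⁴ s.
pitch = v∥ T = (1.865×10⁶)(1.105×10⁻⁴) ≈ 206 m.

p ≈ 206 m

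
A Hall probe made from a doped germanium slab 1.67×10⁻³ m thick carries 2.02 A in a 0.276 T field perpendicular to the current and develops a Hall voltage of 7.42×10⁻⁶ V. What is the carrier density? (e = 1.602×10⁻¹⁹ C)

n ≈ 2.81×10²⁶ m⁻³

From V_H = IB/(n e t), n = IB/(V_H e t).
n = (2.02)(0.276)/((7.42×10⁻⁶)(1.602×10⁻¹⁹)(1.67×10⁻³)) ≈ 2.81×10²⁶ m⁻³.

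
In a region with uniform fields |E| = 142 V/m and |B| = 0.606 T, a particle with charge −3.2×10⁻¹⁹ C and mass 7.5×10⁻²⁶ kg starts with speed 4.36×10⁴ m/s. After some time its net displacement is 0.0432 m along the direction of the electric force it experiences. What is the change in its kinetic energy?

The magnetic force is always ⟂ v and does no work; only the electric force changes KE.
ΔKE = F_E · d = |q|E d = (3.2×10⁻¹⁹)(142)(0.0432) ≈ 1.96×10⁻¹⁸ J.

ΔKE ≈ 1.96×10⁻¹⁸ J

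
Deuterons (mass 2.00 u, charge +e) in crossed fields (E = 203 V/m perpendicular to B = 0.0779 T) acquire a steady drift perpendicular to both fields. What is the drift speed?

v_d ≈ 2610 m/s

The steady drift has the magnetic force balancing the electric force, so v_d = E/B.
v_d = 203/0.0779 = 2610 m/s.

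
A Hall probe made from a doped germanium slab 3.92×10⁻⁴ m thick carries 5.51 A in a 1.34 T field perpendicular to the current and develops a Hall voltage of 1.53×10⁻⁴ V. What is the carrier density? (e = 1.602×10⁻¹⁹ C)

From V_H = IB/(n e t), n = IB/(V_H e t).
n = (5.51)(1.34)/((1.53×10⁻⁴)(1.602×10⁻¹⁹)(3.92×10⁻⁴)) ≈ 7.68×10²⁶ m⁻³.

n ≈ 7.68×10²⁶ m⁻³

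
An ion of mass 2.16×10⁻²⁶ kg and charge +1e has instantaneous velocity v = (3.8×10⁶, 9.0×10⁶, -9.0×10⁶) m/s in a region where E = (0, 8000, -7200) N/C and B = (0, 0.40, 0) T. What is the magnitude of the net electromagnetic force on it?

|F| ≈ 6.26×10⁻¹³ N

v×B = (3.60×10⁶, 0, 1.52×10⁶) N/C.
E + v×B = (3.60×10⁶, 8000, 1.51×10⁶) N/C.
F = q(E + v×B) = (1.602×10⁻¹⁹ C)·(3.60×10⁶, 8000, 1.51×10⁶) = (5.77×10⁻¹³, 1.28×10⁻¹⁵, 2.42×10⁻¹³) N.
|F| = 6.26×10⁻¹³ N.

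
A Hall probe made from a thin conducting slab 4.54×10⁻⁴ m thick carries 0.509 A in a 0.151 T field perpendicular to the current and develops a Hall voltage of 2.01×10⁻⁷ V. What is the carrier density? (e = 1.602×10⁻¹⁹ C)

From V_H = IB/(n e t), n = IB/(V_H e t).
n = (0.509)(0.151)/((2.01×10⁻⁷)(1.602×10⁻¹⁹)(4.54×10⁻⁴)) ≈ 5.26×10²⁷ m⁻³.

n ≈ 5.26×10²⁷ m⁻³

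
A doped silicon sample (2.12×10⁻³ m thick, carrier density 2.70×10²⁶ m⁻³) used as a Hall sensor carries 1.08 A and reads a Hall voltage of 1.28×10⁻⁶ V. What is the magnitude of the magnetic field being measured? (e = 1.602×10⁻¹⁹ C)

B ≈ 0.109 T

From V_H = IB/(n e t), B = V_H n e t / I.
B = (1.28×10⁻⁶)(2.70×10²⁶)(1.602×10⁻¹⁹)(2.12×10⁻³)/1.08 ≈ 0.109 T.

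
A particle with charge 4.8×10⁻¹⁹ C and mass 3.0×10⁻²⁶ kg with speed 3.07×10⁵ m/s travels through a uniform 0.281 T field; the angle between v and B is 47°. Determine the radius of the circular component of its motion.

v⊥ = v sinθ = 3.07×10⁵·sin47° ≈ 2.245×10⁵ m/s.
r = m v⊥/(|q|B) = (3.0×10⁻²⁶)(2.245×10⁵)/((4.8×10⁻¹⁹)(0.281)) ≈ 0.0499 m.

r ≈ 0.0499 m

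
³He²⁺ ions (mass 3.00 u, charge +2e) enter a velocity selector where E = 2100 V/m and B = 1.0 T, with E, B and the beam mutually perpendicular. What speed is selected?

v = 2100 m/s

For undeflected motion the electric and magnetic forces balance: qE = qvB.
v = E/B = 2100/1.0 = 2100 m/s.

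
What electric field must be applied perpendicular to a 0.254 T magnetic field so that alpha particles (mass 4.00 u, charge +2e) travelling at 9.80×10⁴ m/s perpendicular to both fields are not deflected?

E = 2.49×10⁴ V/m

For straight-line motion qE = qvB, so E = vB.
E = 9.80×10⁴ × 0.254 = 2.49×10⁴ V/m.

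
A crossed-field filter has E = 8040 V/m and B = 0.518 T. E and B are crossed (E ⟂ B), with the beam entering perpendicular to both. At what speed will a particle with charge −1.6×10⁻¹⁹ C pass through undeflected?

For undeflected motion the electric and magnetic forces balance: qE = qvB.
v = E/B = 8040/0.518 = 1.55×10⁴ m/s.

v = 1.55×10⁴ m/s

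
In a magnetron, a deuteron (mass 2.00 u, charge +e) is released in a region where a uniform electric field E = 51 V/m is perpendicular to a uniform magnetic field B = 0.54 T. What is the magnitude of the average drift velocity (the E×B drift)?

The steady drift has the magnetic force balancing the electric force, so v_d = E/B.
v_d = 51/0.54 = 94 m/s.

v_d ≈ 94 m/s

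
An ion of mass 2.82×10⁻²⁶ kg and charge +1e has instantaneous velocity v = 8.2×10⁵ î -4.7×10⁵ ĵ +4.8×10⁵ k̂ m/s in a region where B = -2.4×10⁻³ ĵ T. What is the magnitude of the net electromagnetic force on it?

v×B = (1150, 0, -1970) N/C.
F = q v×B = (1.602×10⁻¹⁹ C)·(1150, 0, -1970) = (1.85×10⁻¹⁶, 0, -3.15×10⁻¹⁶) N.
|F| = 3.65×10⁻¹⁶ N.

|F| ≈ 3.65×10⁻¹⁶ N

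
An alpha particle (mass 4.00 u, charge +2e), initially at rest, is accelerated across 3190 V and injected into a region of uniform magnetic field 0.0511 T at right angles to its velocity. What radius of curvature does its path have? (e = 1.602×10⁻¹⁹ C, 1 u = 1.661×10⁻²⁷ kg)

Acceleration: |q|V = ½mv² ⇒ v = √(2|q|V/m) = √(2·3.204×10⁻¹⁹·3190/6.644×10⁻²⁷) ≈ 5.547×10⁵ m/s.
In the field: r = mv/(|q|B) = (6.644×10⁻²⁷)(5.547×10⁵)/((3.204×10⁻¹⁹)(0.0511)) ≈ 0.225 m.

r ≈ 0.225 m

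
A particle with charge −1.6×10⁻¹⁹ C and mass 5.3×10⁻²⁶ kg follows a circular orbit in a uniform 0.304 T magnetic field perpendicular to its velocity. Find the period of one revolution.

T ≈ 6.85×10⁻⁶ s

The cyclotron period depends only on m, q, B: T = 2πm/(|q|B).
T = 2π(5.3×10⁻²⁶)/((1.6×10⁻¹⁹)(0.304)) ≈ 6.85×10⁻⁶ s.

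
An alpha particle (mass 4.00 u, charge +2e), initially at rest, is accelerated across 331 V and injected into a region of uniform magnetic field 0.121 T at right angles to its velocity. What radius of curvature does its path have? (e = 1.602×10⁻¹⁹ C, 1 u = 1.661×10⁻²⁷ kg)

Acceleration: |q|V = ½mv² ⇒ v = √(2|q|V/m) = √(2·3.204×10⁻¹⁹·331/6.644×10⁻²⁷) ≈ 1.787×10⁵ m/s.
In the field: r = mv/(|q|B) = (6.644×10⁻²⁷)(1.787×10⁵)/((3.204×10⁻¹⁹)(0.121)) ≈ 0.0306 m.

r ≈ 0.0306 m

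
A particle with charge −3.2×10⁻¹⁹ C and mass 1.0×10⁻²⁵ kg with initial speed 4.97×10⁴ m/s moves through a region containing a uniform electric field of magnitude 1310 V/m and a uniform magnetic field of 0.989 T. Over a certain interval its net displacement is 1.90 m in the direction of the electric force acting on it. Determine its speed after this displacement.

v_f ≈ 1.36×10⁵ m/s

B does no work; ΔKE = |q|E d.
½mv_f² = ½mv₀² + |q|Ed = ½(1.0×10⁻²⁵)(4.97×10⁴)² + (3.2×10⁻¹⁹)(1310)(1.90) ≈ 1.235×10⁻¹⁶ J + 7.965×10⁻¹⁶ J ≈ 9.200×10⁻¹⁶ J.
v_f = √(2·9.200×10⁻¹⁶/1.0×10⁻²⁵) ≈ 1.36×10⁵ m/s.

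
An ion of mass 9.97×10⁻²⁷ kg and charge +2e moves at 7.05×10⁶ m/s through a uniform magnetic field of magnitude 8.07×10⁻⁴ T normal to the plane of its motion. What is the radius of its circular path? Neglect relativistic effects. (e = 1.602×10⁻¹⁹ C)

r ≈ 272 m

The magnetic force provides the centripetal force: |q|vB = mv²/r.
r = mv/(|q|B) = (9.97×10⁻²⁷)(7.05×10⁶)/((3.204×10⁻¹⁹)(8.07×10⁻⁴)) ≈ 272 m.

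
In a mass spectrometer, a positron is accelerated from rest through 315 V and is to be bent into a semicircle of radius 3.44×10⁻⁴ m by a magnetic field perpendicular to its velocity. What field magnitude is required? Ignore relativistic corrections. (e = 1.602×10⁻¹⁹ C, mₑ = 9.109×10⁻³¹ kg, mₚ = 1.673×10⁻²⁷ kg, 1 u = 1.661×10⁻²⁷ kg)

v = √(2|q|V/m) = √(2·1.602×10⁻¹⁹·315/9.109×10⁻³¹) ≈ 1.053×10⁷ m/s.
B = mv/(|q|r) = (9.109×10⁻³¹)(1.053×10⁷)/((1.602×10⁻¹⁹)(3.44×10⁻⁴)) ≈ 0.174 T.

B ≈ 0.174 T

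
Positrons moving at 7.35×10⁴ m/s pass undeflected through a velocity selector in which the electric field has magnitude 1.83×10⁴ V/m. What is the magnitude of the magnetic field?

B = 0.249 T

Balance of forces in the selector: qE = qvB ⇒ B = E/v.
B = 1.83×10⁴/7.35×10⁴ = 0.249 T.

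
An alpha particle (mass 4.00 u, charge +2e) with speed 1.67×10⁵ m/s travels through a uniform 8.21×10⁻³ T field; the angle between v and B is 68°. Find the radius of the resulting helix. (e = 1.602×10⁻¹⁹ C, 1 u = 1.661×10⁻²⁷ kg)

r ≈ 0.391 m

v⊥ = v sinθ = 1.67×10⁵·sin68° ≈ 1.548×10⁵ m/s.
r = m v⊥/(|q|B) = (6.644×10⁻²⁷)(1.548×10⁵)/((3.204×10⁻¹⁹)(8.21×10⁻³)) ≈ 0.391 m.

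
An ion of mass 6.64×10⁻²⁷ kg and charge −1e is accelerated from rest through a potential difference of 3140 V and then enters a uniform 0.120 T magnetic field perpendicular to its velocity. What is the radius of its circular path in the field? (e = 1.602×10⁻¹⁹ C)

r ≈ 0.134 m

Acceleration: |q|V = ½mv² ⇒ v = √(2|q|V/m) = √(2·1.602×10⁻¹⁹·3140/6.64×10⁻²⁷) ≈ 3.892×10⁵ m/s.
In the field: r = mv/(|q|B) = (6.64×10⁻²⁷)(3.892×10⁵)/((1.602×10⁻¹⁹)(0.120)) ≈ 0.134 m.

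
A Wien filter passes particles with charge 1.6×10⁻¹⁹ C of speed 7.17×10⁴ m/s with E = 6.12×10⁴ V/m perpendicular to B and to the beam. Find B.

B = 0.854 T

Balance of forces in the selector: qE = qvB ⇒ B = E/v.
B = 6.12×10⁴/7.17×10⁴ = 0.854 T.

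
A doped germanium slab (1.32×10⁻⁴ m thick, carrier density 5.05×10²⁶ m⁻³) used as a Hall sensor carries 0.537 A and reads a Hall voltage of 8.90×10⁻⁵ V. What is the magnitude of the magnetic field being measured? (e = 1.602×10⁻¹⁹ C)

B ≈ 1.77 T

From V_H = IB/(n e t), B = V_H n e t / I.
B = (8.90×10⁻⁵)(5.05×10²⁶)(1.602×10⁻¹⁹)(1.32×10⁻⁴)/0.537 ≈ 1.77 T.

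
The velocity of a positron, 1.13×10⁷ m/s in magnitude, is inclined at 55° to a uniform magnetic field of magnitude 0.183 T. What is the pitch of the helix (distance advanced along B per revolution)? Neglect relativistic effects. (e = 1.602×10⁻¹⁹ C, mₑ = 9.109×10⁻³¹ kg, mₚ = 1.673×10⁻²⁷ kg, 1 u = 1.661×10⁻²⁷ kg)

v∥ = v cosθ = 1.13×10⁷·cos55° ≈ 6.481×10⁶ m/s.
T = 2πm/(|q|B) = 2π(9.109×10⁻³¹)/((1.602×10⁻¹⁹)(0.183)) ≈ 1.952×10⁻¹⁰ s.
pitch = v∥ T = (6.481×10⁶)(1.952×10⁻¹⁰) ≈ 1.27×10⁻³ m.

p ≈ 1.27×10⁻³ m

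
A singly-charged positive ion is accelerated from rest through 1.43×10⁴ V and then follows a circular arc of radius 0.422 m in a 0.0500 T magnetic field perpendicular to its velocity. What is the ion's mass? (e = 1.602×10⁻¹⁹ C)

m ≈ 2.49×10⁻²⁷ kg

Combine |q|V = ½mv² and r = mv/(|q|B): eliminate v to get m = qB²r²/(2V).
m = (1.602×10⁻¹⁹)(0.0500)²(0.422)²/(2·1.43×10⁴) ≈ 2.49×10⁻²⁷ kg.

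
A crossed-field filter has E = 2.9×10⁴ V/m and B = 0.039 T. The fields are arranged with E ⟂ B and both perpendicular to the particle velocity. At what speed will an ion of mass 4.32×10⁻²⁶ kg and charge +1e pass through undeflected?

v = 7.4×10⁵ m/s

Zero net Lorentz force requires |qE| = |q v×B|, i.e. E = vB.
v = E/B = 2.9×10⁴/0.039 = 7.4×10⁵ m/s.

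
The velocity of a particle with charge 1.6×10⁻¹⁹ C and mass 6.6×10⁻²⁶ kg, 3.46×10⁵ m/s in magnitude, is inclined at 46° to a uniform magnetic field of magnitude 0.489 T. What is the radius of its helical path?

v⊥ = v sinθ = 3.46×10⁵·sin46° ≈ 2.489×10⁵ m/s.
r = m v⊥/(|q|B) = (6.6×10⁻²⁶)(2.489×10⁵)/((1.6×10⁻¹⁹)(0.489)) ≈ 0.210 m.

r ≈ 0.210 m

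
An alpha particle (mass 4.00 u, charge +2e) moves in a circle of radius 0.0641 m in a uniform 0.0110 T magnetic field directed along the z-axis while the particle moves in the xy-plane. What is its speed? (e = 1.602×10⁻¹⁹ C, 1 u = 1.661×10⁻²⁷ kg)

v ≈ 3.40×10⁴ m/s

From |q|vB = mv²/r, v = |q|Br/m.
v = (3.204×10⁻¹⁹)(0.0110)(0.0641)/6.644×10⁻²⁷ ≈ 3.40×10⁴ m/s.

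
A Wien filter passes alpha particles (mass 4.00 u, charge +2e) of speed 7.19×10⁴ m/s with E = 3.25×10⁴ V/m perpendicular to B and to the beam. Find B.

B = 0.452 T

Balance of forces in the selector: qE = qvB ⇒ B = E/v.
B = 3.25×10⁴/7.19×10⁴ = 0.452 T.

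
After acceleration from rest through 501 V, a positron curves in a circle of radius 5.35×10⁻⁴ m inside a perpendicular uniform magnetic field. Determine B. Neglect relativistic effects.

B ≈ 0.141 T

v = √(2|q|V/m) = √(2·1.602×10⁻¹⁹·501/9.109×10⁻³¹) ≈ 1.327×10⁷ m/s.
B = mv/(|q|r) = (9.109×10⁻³¹)(1.327×10⁷)/((1.602×10⁻¹⁹)(5.35×10⁻⁴)) ≈ 0.141 T.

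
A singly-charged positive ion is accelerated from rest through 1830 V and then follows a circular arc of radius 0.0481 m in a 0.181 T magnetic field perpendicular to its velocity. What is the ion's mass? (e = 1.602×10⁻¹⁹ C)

Combine |q|V = ½mv² and r = mv/(|q|B): eliminate v to get m = qB²r²/(2V).
m = (1.602×10⁻¹⁹)(0.181)²(0.0481)²/(2·1830) ≈ 3.32×10⁻²⁷ kg.

m ≈ 3.32×10⁻²⁷ kg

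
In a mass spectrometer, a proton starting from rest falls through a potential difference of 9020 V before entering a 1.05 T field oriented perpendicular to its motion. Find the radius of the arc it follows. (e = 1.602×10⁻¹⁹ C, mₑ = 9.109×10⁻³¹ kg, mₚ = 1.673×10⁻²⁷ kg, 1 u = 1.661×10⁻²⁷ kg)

Acceleration: |q|V = ½mv² ⇒ v = √(2|q|V/m) = √(2·1.602×10⁻¹⁹·9020/1.673×10⁻²⁷) ≈ 1.314×10⁶ m/s.
In the field: r = mv/(|q|B) = (1.673×10⁻²⁷)(1.314×10⁶)/((1.602×10⁻¹⁹)(1.05)) ≈ 0.0131 m.

r ≈ 0.0131 m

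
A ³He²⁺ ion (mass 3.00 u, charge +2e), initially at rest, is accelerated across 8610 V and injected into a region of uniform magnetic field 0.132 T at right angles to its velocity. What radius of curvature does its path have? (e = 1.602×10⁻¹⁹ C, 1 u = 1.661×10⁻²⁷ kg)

r ≈ 0.124 m

Acceleration: |q|V = ½mv² ⇒ v = √(2|q|V/m) = √(2·3.204×10⁻¹⁹·8610/4.983×10⁻²⁷) ≈ 1.052×10⁶ m/s.
In the field: r = mv/(|q|B) = (4.983×10⁻²⁷)(1.052×10⁶)/((3.204×10⁻¹⁹)(0.132)) ≈ 0.124 m.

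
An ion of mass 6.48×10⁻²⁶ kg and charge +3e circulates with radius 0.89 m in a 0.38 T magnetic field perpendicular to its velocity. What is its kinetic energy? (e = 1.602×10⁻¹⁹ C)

KE ≈ 2.0×10⁻¹³ J

v = |q|Br/m, then KE = ½mv² = (qBr)²/(2m).
v = (4.806×10⁻¹⁹)(0.38)(0.89)/6.48×10⁻²⁶ ≈ 2.508×10⁶ m/s.
KE = ½(6.48×10⁻²⁶)(2.508×10⁶)² ≈ 2.0×10⁻¹³ J.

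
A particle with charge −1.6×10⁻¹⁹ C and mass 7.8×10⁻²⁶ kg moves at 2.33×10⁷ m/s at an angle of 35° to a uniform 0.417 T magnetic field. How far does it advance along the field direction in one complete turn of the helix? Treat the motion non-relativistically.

p ≈ 140 m

v∥ = v cosθ = 2.33×10⁷·cos35° ≈ 1.909×10⁷ m/s.
T = 2πm/(|q|B) = 2π(7.8×10⁻²⁶)/((1.6×10⁻¹⁹)(0.417)) ≈ 7.345×10⁻⁶ s.
pitch = v∥ T = (1.909×10⁷)(7.345×10⁻⁶) ≈ 140 m.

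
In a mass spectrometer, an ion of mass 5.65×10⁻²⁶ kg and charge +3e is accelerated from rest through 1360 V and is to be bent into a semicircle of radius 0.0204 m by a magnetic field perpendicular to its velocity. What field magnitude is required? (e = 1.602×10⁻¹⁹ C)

B ≈ 0.877 T

v = √(2|q|V/m) = √(2·4.806×10⁻¹⁹·1360/5.65×10⁻²⁶) ≈ 1.521×10⁵ m/s.
B = mv/(|q|r) = (5.65×10⁻²⁶)(1.521×10⁵)/((4.806×10⁻¹⁹)(0.0204)) ≈ 0.877 T.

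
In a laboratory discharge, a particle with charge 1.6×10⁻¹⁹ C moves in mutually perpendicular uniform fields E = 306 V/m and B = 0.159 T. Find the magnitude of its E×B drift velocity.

In crossed fields the guiding centre drifts at v_d = |E×B|/B² = E/B, independent of charge and mass.
v_d = 306/0.159 = 1920 m/s.

v_d ≈ 1920 m/s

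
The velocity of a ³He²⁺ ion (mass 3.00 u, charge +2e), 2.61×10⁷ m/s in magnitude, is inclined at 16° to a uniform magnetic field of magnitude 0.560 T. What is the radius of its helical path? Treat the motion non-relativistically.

r ≈ 0.200 m

v⊥ = v sinθ = 2.61×10⁷·sin16° ≈ 7.194×10⁶ m/s.
r = m v⊥/(|q|B) = (4.983×10⁻²⁷)(7.194×10⁶)/((3.204×10⁻¹⁹)(0.560)) ≈ 0.200 m.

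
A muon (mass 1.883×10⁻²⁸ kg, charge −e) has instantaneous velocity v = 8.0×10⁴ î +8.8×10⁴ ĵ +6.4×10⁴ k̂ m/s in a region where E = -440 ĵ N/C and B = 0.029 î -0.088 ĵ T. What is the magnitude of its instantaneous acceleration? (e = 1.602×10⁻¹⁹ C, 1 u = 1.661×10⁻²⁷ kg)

v×B = (5630, 1860, -9590) N/C.
E + v×B = (5630, 1420, -9590) N/C.
F = q(E + v×B) = (−1.602×10⁻¹⁹ C)·(5630, 1420, -9590) = (-9.02×10⁻¹⁶, -2.27×10⁻¹⁶, 1.54×10⁻¹⁵) N.
|a| = |F|/m = 1.796×10⁻¹⁵/1.883×10⁻²⁸ ≈ 9.54×10¹² m/s².

|a| ≈ 9.54×10¹² m/s²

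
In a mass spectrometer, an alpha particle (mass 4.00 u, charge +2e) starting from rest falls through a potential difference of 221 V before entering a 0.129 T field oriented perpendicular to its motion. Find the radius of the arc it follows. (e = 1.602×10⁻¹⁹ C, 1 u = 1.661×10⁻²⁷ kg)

r ≈ 0.0235 m

Acceleration: |q|V = ½mv² ⇒ v = √(2|q|V/m) = √(2·3.204×10⁻¹⁹·221/6.644×10⁻²⁷) ≈ 1.460×10⁵ m/s.
In the field: r = mv/(|q|B) = (6.644×10⁻²⁷)(1.460×10⁵)/((3.204×10⁻¹⁹)(0.129)) ≈ 0.0235 m.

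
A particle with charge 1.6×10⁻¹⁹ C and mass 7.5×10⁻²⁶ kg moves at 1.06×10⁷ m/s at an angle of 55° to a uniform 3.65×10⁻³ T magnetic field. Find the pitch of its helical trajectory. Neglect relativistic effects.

p ≈ 4910 m

v∥ = v cosθ = 1.06×10⁷·cos55° ≈ 6.080×10⁶ m/s.
T = 2πm/(|q|B) = 2π(7.5×10⁻²⁶)/((1.6×10⁻¹⁹)(3.65×10⁻³)) ≈ 8.069×10⁻⁴ s.
pitch = v∥ T = (6.080×10⁶)(8.069×10⁻⁴) ≈ 4910 m.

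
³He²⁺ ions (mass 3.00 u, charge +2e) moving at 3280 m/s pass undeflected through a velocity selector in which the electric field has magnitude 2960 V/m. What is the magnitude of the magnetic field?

B = 0.902 T

Balance of forces in the selector: qE = qvB ⇒ B = E/v.
B = 2960/3280 = 0.902 T.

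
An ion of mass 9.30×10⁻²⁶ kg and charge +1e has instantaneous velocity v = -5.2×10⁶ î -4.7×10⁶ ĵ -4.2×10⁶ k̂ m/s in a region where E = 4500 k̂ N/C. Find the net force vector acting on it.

Only an electric field acts, so F = qE = (1.602×10⁻¹⁹ C)·(0, 0, 4500) = (0, 0, 7.21×10⁻¹⁶) N.

F ≈ (0, 0, 7.21×10⁻¹⁶) N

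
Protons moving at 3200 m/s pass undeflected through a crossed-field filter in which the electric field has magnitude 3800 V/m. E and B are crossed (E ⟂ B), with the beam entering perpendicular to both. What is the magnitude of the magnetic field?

B = 1.2 T

Balance of forces in the selector: qE = qvB ⇒ B = E/v.
B = 3800/3200 = 1.2 T.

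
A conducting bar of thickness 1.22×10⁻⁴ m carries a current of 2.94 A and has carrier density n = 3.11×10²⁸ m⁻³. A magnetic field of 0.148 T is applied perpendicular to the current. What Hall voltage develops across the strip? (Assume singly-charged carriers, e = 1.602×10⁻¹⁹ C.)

V_H = IB/(n e t).
V_H = (2.94)(0.148)/((3.11×10²⁸)(1.602×10⁻¹⁹)(1.22×10⁻⁴)) ≈ 7.16×10⁻⁷ V.

V_H ≈ 7.16×10⁻⁷ V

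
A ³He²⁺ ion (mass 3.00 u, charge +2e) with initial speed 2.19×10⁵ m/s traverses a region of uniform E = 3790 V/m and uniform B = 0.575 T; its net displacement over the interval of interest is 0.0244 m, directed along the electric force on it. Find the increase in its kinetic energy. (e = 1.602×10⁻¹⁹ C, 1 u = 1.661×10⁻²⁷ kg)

ΔKE ≈ 2.96×10⁻¹⁷ J

The magnetic force is always ⟂ v and does no work; only the electric force changes KE.
ΔKE = F_E · d = |q|E d = (3.204×10⁻¹⁹)(3790)(0.0244) ≈ 2.96×10⁻¹⁷ J.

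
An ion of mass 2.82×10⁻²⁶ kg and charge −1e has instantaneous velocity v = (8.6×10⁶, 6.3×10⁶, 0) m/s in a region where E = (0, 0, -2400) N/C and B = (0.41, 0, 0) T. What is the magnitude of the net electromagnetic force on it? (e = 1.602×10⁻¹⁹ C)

v×B = (0, 0, -2.58×10⁶) N/C.
E + v×B = (0, 0, -2.59×10⁶) N/C.
F = q(E + v×B) = (−1.602×10⁻¹⁹ C)·(0, 0, -2.59×10⁶) = (0, 0, 4.14×10⁻¹³) N.
|F| = 4.14×10⁻¹³ N.

|F| ≈ 4.14×10⁻¹³ N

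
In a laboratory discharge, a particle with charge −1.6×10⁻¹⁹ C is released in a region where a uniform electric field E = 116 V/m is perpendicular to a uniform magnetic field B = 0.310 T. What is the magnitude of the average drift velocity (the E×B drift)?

v_d ≈ 374 m/s

The E×B drift speed is v_d = E/B.
v_d = 116/0.310 = 374 m/s.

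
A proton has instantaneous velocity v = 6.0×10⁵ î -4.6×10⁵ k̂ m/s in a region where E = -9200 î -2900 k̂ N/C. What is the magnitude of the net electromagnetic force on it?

Only an electric field acts, so F = qE = (1.602×10⁻¹⁹ C)·(-9200, 0, -2900) = (-1.47×10⁻¹⁵, 0, -4.65×10⁻¹⁶) N.
|F| = 1.55×10⁻¹⁵ N.

|F| ≈ 1.55×10⁻¹⁵ N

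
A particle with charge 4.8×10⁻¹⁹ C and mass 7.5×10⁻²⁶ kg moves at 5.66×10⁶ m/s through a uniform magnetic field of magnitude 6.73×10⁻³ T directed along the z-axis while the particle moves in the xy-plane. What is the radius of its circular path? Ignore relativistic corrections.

r ≈ 131 m

The magnetic force provides the centripetal force: |q|vB = mv²/r.
r = mv/(|q|B) = (7.5×10⁻²⁶)(5.66×10⁶)/((4.8×10⁻¹⁹)(6.73×10⁻³)) ≈ 131 m.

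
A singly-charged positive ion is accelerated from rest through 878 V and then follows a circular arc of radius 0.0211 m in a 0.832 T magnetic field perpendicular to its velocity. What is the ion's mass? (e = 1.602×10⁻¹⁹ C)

m ≈ 2.81×10⁻²⁶ kg

Combine |q|V = ½mv² and r = mv/(|q|B): eliminate v to get m = qB²r²/(2V).
m = (1.602×10⁻¹⁹)(0.832)²(0.0211)²/(2·878) ≈ 2.81×10⁻²⁶ kg.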